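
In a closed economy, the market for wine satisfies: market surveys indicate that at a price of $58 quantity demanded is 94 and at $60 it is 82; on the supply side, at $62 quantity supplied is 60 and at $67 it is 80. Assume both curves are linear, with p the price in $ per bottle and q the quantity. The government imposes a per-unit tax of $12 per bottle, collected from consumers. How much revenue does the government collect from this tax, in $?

Demand slope: (82 − 94)/(60 − 58) = -6, so qd = 442 − 6p.
Supply slope: (80 − 60)/(67 − 62) = 4, so qs = 4p − 188.
Without the tax, 442 − 6p = 4p − 188 gives 10p = 630, so p* = $63 and q* = 64.
With the tax collected from consumers, demand (in seller-price terms) shifts: qd = 442 − 6(p + 12).
Solving gives q = 35.2 with consumers paying $67.8 and producers receiving $55.8 (the $12 wedge).
Revenue = t · Q = 12 · 35.2 = $422.4.

Tax revenue = $422.4.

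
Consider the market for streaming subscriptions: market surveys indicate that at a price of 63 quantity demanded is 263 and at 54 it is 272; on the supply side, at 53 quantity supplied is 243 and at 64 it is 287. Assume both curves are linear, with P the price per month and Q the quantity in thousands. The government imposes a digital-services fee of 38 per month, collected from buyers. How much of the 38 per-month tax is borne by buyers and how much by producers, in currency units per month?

Buyers bear 30.4 per month; producers bear 7.6 per month.

Demand slope: (272 − 263)/(54 − 63) = -1, so Qd = 326 − P.
Supply slope: (287 − 243)/(64 − 53) = 4, so Qs = 4P + 31.
Before the tax: set 326 − P = 4P + 31 → P* = 59, Q* = 267.
With the tax collected from buyers, demand (in seller-price terms) shifts: Qd = 326 − (P + 38).
Solving gives Q = 236.6 with buyers paying 89.4 and producers receiving 51.4 (the 38 wedge).
Burden on buyers: 30.4; on producers: 7.6. (They sum to 38.)
The less price-elastic side of the market bears the larger share of a per-unit tax.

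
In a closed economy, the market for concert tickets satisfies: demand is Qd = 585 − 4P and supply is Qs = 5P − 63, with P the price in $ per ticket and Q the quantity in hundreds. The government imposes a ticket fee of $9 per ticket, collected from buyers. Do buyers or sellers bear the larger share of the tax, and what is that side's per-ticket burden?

Without the tax, 585 − 4P = 5P − 63 gives 9P = 648, so P* = $72 and Q* = 297.
With the tax collected from buyers, demand (in seller-price terms) shifts: Qd = 585 − 4(P + 9).
Solving gives Q = 277 with buyers paying $77 and sellers receiving $68 (the $9 wedge).
Per-ticket burden: buyers $5, sellers $4.
Buyers take the larger share because demand is less price-elastic here (demand slope 4 vs supply slope 5).
The less price-elastic side of the market bears the larger share of a per-unit tax.

Buyers bear the larger share: $5 per ticket.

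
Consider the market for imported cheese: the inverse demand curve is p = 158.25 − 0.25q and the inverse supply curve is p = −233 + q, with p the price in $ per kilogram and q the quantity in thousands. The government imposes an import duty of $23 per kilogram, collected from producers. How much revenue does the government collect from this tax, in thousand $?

Tax revenue = $6775.8 thousand.

Inverting to q(p) form: qd = 633 − 4p; qs = p + 233.
Without the tax, 633 − 4p = p + 233 gives 5p = 400, so p* = $80 and q* = 313.
With the tax collected from producers, supply shifts: qs = (p − 23) + 233.
New equilibrium: consumers pay $84.6, producers receive $61.6, q = 294.6. (Wedge: pb − ps = 23.)
Revenue = t · Q = 23 · 294.6 = $6775.8.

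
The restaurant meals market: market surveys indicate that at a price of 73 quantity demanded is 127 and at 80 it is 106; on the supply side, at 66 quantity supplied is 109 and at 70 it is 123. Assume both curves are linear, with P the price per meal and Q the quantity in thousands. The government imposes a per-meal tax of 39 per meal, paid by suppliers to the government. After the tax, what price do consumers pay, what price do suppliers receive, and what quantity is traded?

Consumers pay 93; suppliers receive 54; quantity = 67.

Demand slope: (106 − 127)/(80 − 73) = -3, so Qd = 346 − 3P.
Supply slope: (123 − 109)/(70 − 66) = 3.5, so Qs = 3.5P − 122.
Without the tax, 346 − 3P = 3.5P − 122 gives 6.5P = 468, so P* = 72 and Q* = 130.
With the tax collected from suppliers, supply shifts: Qs = 3.5(P − 39) − 122.
Solving gives Q = 67 with consumers paying 93 and suppliers receiving 54 (the 39 wedge).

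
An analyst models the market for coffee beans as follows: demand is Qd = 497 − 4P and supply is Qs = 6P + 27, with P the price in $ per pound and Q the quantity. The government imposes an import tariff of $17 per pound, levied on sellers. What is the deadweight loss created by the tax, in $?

Deadweight loss = $346.8.

Without the tax, 497 − 4P = 6P + 27 gives 10P = 470, so P* = $47 and Q* = 309.
With the tax collected from sellers, supply shifts: Qs = 6(P − 17) + 27.
New equilibrium: buyers pay $57.2, sellers receive $40.2, Q = 268.2. (Wedge: Pb − Ps = 17.)
Quantity falls by |ΔQ| = |309 − 268.2| = 40.8.
DWL = ½ · t · |ΔQ| = ½ · 17 · 40.8 = $346.8.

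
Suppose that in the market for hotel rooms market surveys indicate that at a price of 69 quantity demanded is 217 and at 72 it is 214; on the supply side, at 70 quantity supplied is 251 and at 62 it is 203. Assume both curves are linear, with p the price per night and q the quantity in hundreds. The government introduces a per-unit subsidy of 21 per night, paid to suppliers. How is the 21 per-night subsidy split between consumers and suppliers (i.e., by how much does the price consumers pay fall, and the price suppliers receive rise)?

Consumers gain 18 per night; suppliers gain 3 per night.

Demand slope: (214 − 217)/(72 − 69) = -1, so qd = 286 − p.
Supply slope: (203 − 251)/(62 − 70) = 6, so qs = 6p − 169.
Before the subsidy: set 286 − p = 6p − 169 → p* = 65, q* = 221.
With a per-unit subsidy paid to suppliers, each receives p + 21 per unit sold, so supply becomes qs = 6(p + 21) − 169.
New equilibrium: consumers pay 47, suppliers receive 68, q = 239. (Wedge: pb − ps = −21.)
Gain to consumers: 18; to suppliers: 3. (They sum to 21.)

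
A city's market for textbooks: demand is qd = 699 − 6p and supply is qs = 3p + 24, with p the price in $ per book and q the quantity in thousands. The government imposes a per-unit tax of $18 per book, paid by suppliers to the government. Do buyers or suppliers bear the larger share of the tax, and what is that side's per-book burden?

Without the tax, 699 − 6p = 3p + 24 gives 9p = 675, so p* = $75 and q* = 249.
With the tax collected from suppliers, supply shifts: qs = 3(p − 18) + 24.
Solving gives q = 213 with buyers paying $81 and suppliers receiving $63 (the $18 wedge).
Per-book burden: buyers $6, suppliers $12.
Suppliers take the larger share because supply is less price-elastic here (demand slope 6 vs supply slope 3).

Suppliers bear the larger share: $12 per book.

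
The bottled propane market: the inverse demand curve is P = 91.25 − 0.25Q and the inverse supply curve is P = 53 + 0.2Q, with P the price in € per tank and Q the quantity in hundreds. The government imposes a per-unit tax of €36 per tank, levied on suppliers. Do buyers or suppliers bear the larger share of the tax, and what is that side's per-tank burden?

Rewrite in direct form: Qd = 365 − 4P and Qs = 5P − 265.
Without the tax, 365 − 4P = 5P − 265 gives 9P = 630, so P* = €70 and Q* = 85.
With the tax collected from suppliers, supply shifts: Qs = 5(P − 36) − 265.
New equilibrium: buyers pay €90, suppliers receive €54, Q = 5. (Wedge: Pb − Ps = 36.)
Per-tank burden: buyers €20, suppliers €16.
Buyers take the larger share because demand is less price-elastic here (demand slope 4 vs supply slope 5).
The less price-elastic side of the market bears the larger share of a per-unit tax.

Buyers bear the larger share: €20 per tank.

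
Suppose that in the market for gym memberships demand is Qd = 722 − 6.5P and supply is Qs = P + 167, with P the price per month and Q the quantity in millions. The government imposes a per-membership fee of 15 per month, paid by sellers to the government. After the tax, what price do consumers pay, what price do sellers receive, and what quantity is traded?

Consumers pay 76; sellers receive 61; quantity = 228.

Without the tax, 722 − 6.5P = P + 167 gives 7.5P = 555, so P* = 74 and Q* = 241.
With the tax collected from sellers, supply shifts: Qs = (P − 15) + 167.
New equilibrium: consumers pay 76, sellers receive 61, Q = 228. (Wedge: Pb − Ps = 15.)
The less price-elastic side of the market bears the larger share of a per-unit tax.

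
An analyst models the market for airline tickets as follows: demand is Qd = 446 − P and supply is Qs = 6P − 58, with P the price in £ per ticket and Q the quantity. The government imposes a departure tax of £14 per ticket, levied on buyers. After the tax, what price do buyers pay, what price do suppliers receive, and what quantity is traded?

Without the tax, 446 − P = 6P − 58 gives 7P = 504, so P* = £72 and Q* = 374.
With the tax collected from buyers, demand (in seller-price terms) shifts: Qd = 446 − (P + 14).
Solving gives Q = 362 with buyers paying £84 and suppliers receiving £70 (the £14 wedge).

Buyers pay £84; suppliers receive £70; quantity = 362.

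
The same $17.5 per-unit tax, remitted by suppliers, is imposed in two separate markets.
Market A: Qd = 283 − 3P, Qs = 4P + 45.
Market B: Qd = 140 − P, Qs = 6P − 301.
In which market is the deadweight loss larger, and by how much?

Market A: pre-tax P* = $34, Q* = 181; post-tax Q = 151; deadweight loss = $262.5.
Market B: pre-tax P* = $63, Q* = 77; post-tax Q = 62; deadweight loss = $131.25.
Difference: $262.5 vs $131.25 → market A is larger by $131.25.

Market A, by $131.25.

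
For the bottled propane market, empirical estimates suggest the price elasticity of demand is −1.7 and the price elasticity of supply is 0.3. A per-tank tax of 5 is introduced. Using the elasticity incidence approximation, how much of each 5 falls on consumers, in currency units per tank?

Consumers bear ≈ 0.75 per tank.

Incidence ratio: consumers' share ≈ εs / (εs + |εd|) = 0.3 / (0.3 + 1.7) = 0.15.
So consumers bear ≈ 0.15 × 5 = 0.75; producers bear 4.25.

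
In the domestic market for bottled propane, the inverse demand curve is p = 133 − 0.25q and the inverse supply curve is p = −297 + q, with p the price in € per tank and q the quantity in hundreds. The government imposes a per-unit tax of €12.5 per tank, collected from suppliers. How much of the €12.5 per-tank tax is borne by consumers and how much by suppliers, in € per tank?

Inverting to q(p) form: qd = 532 − 4p; qs = p + 297.
Before the tax: set 532 − 4p = p + 297 → p* = €47, q* = 344.
With the tax collected from suppliers, supply shifts: qs = (p − 12.5) + 297.
Solving gives q = 334 with consumers paying €49.5 and suppliers receiving €37 (the €12.5 wedge).
Burden on consumers: €2.5; on suppliers: €10. (They sum to €12.5.)

Consumers bear €2.5 per tank; suppliers bear €10 per tank.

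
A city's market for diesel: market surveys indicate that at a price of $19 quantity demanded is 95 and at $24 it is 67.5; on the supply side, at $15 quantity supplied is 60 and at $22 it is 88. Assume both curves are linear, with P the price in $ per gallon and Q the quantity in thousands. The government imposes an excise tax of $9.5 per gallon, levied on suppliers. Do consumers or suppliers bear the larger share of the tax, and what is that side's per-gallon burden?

Demand slope: (67.5 − 95)/(24 − 19) = -5.5, so Qd = 199.5 − 5.5P.
Supply slope: (88 − 60)/(22 − 15) = 4, so Qs = 4P.
Without the tax, 199.5 − 5.5P = 4P gives 9.5P = 199.5, so P* = $21 and Q* = 84.
With the tax collected from suppliers, supply shifts: Qs = 4(P − 9.5).
Solving gives Q = 62 with consumers paying $25 and suppliers receiving $15.5 (the $9.5 wedge).
Per-gallon burden: consumers $4, suppliers $5.5.
Suppliers take the larger share because supply is less price-elastic here (demand slope 5.5 vs supply slope 4).

Suppliers bear the larger share: $5.5 per gallon.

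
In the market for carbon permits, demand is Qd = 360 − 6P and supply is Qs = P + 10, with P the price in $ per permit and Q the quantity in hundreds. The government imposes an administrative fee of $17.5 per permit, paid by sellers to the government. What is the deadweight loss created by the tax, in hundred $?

Before the tax: set 360 − 6P = P + 10 → P* = $50, Q* = 60.
With the tax collected from sellers, supply shifts: Qs = (P − 17.5) + 10.
New equilibrium: buyers pay $52.5, sellers receive $35, Q = 45. (Wedge: Pb − Ps = 17.5.)
Quantity falls by |ΔQ| = |60 − 45| = 15.
DWL = ½ · t · |ΔQ| = ½ · 17.5 · 15 = $131.25.

Deadweight loss = $131.25 hundred.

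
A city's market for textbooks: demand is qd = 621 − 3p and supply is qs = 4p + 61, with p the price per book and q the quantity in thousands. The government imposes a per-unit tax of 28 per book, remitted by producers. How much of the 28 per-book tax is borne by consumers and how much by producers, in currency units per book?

Without the tax, 621 − 3p = 4p + 61 gives 7p = 560, so p* = 80 and q* = 381.
With the tax collected from producers, supply shifts: qs = 4(p − 28) + 61.
New equilibrium: consumers pay 96, producers receive 68, q = 333. (Wedge: pb − ps = 28.)
Burden on consumers: 16; on producers: 12. (They sum to 28.)
The less price-elastic side of the market bears the larger share of a per-unit tax.

Consumers bear 16 per book; producers bear 12 per book.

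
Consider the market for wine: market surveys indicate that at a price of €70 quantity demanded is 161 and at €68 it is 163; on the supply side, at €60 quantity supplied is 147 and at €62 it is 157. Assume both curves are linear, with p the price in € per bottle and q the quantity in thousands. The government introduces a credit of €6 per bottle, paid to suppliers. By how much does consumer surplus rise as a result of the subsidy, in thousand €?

Consumer surplus rises by €847.5 thousand.

Demand slope: (163 − 161)/(68 − 70) = -1, so qd = 231 − p.
Supply slope: (157 − 147)/(62 − 60) = 5, so qs = 5p − 153.
Without the subsidy, 231 − p = 5p − 153 gives 6p = 384, so p* = €64 and q* = 167.
With a per-unit subsidy paid to suppliers, each receives p + 6 per unit sold, so supply becomes qs = 5(p + 6) − 153.
New equilibrium: buyers pay €59, suppliers receive €65, q = 172. (Wedge: pb − ps = −6.)
ΔCS is the trapezoid between Q = 172 and Q = 167 of height €5: ½ · (167 + 172) · 5 = €847.5.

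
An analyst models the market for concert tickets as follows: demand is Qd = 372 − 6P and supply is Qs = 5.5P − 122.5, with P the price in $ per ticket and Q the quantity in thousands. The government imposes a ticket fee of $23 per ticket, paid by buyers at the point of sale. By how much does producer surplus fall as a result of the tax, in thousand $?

Before the tax: set 372 − 6P = 5.5P − 122.5 → P* = $43, Q* = 114.
With the tax collected from buyers, demand (in seller-price terms) shifts: Qd = 372 − 6(P + 23).
New equilibrium: buyers pay $54, suppliers receive $31, Q = 48. (Wedge: Pb − Ps = 23.)
ΔPS is the trapezoid between Q = 48 and Q = 114 of height $12: ½ · (114 + 48) · 12 = $972.

Producer surplus falls by $972 thousand.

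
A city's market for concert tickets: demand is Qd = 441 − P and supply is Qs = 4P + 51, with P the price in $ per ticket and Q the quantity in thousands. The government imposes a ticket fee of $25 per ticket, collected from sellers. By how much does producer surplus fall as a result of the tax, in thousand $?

Producer surplus falls by $1765 thousand.

Without the tax, 441 − P = 4P + 51 gives 5P = 390, so P* = $78 and Q* = 363.
With the tax collected from sellers, supply shifts: Qs = 4(P − 25) + 51.
New equilibrium: buyers pay $98, sellers receive $73, Q = 343. (Wedge: Pb − Ps = 25.)
ΔPS is the trapezoid between Q = 343 and Q = 363 of height $5: ½ · (363 + 343) · 5 = $1765.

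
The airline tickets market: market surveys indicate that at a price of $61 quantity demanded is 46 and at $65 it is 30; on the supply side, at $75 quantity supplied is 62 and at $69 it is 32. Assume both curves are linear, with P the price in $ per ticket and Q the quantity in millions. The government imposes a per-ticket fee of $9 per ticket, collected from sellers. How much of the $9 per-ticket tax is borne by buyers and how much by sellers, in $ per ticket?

Buyers bear $5 per ticket; sellers bear $4 per ticket.

Demand slope: (30 − 46)/(65 − 61) = -4, so Qd = 290 − 4P.
Supply slope: (32 − 62)/(69 − 75) = 5, so Qs = 5P − 313.
Without the tax, 290 − 4P = 5P − 313 gives 9P = 603, so P* = $67 and Q* = 22.
With the tax collected from sellers, supply shifts: Qs = 5(P − 9) − 313.
Solving gives Q = 2 with buyers paying $72 and sellers receiving $63 (the $9 wedge).
Burden on buyers: $5; on sellers: $4. (They sum to $9.)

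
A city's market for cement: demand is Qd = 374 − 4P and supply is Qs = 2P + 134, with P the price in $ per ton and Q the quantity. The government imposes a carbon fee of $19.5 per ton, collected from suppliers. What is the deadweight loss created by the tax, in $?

Deadweight loss = $253.5.

Before the tax: set 374 − 4P = 2P + 134 → P* = $40, Q* = 214.
With the tax collected from suppliers, supply shifts: Qs = 2(P − 19.5) + 134.
New equilibrium: buyers pay $46.5, suppliers receive $27, Q = 188. (Wedge: Pb − Ps = 19.5.)
Quantity falls by |ΔQ| = |214 − 188| = 26.
DWL = ½ · t · |ΔQ| = ½ · 19.5 · 26 = $253.5.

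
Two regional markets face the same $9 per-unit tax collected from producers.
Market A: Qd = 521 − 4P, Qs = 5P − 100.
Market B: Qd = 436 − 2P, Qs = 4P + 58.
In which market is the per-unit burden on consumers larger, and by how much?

Market A: pre-tax P* = $69, Q* = 245; post-tax Q = 225; per-unit burden on consumers = $5.
Market B: pre-tax P* = $63, Q* = 310; post-tax Q = 298; per-unit burden on consumers = $6.
Difference: $5 vs $6 → market B is larger by $1.

Market B, by $1.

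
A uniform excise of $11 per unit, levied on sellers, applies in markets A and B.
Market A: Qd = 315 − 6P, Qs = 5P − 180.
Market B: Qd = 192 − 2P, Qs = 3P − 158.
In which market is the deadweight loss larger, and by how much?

Market A, by $92.4.

Market A: pre-tax P* = $45, Q* = 45; post-tax Q = 15; deadweight loss = $165.
Market B: pre-tax P* = $70, Q* = 52; post-tax Q = 38.8; deadweight loss = $72.6.
Difference: $165 vs $72.6 → market A is larger by $92.4.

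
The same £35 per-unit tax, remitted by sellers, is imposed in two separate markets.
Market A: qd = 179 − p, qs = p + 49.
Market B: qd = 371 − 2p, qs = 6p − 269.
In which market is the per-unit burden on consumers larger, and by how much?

Market A: pre-tax p* = £65, q* = 114; post-tax q = 96.5; per-unit burden on consumers = £17.5.
Market B: pre-tax p* = £80, q* = 211; post-tax q = 158.5; per-unit burden on consumers = £26.25.
Difference: £17.5 vs £26.25 → market B is larger by £8.75.

Market B, by £8.75.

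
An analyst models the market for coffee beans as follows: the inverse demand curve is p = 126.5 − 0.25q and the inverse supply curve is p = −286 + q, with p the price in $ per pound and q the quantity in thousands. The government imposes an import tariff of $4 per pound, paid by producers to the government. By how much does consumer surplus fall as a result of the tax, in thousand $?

Consumer surplus falls by $262.72 thousand.

Rewrite in direct form: qd = 506 − 4p and qs = p + 286.
Without the tax, 506 − 4p = p + 286 gives 5p = 220, so p* = $44 and q* = 330.
With the tax collected from producers, supply shifts: qs = (p − 4) + 286.
Solving gives q = 326.8 with consumers paying $44.8 and producers receiving $40.8 (the $4 wedge).
ΔCS is the trapezoid between Q = 326.8 and Q = 330 of height $0.8: ½ · (330 + 326.8) · 0.8 = $262.72.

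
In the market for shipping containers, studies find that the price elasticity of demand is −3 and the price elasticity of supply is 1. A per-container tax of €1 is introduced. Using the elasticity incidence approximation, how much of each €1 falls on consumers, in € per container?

Consumers bear ≈ €0.25 per container.

Incidence ratio: consumers' share ≈ εs / (εs + |εd|) = 1 / (1 + 3) = 0.25.
So consumers bear ≈ 0.25 × €1 = €0.25; producers bear €0.75.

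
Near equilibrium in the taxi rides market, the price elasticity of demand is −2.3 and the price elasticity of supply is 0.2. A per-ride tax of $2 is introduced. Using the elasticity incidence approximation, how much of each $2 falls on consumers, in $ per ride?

Consumers bear ≈ $0.16 per ride.

Incidence ratio: consumers' share ≈ εs / (εs + |εd|) = 0.2 / (0.2 + 2.3) = 0.08.
So consumers bear ≈ 0.08 × $2 = $0.16; sellers bear $1.84.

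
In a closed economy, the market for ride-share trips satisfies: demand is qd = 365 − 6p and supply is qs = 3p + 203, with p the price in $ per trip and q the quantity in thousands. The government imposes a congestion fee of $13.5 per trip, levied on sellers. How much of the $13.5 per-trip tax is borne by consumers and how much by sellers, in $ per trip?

Before the tax: set 365 − 6p = 3p + 203 → p* = $18, q* = 257.
With the tax collected from sellers, supply shifts: qs = 3(p − 13.5) + 203.
Solving gives q = 230 with consumers paying $22.5 and sellers receiving $9 (the $13.5 wedge).
Burden on consumers: $4.5; on sellers: $9. (They sum to $13.5.)
The less price-elastic side of the market bears the larger share of a per-unit tax.

Consumers bear $4.5 per trip; sellers bear $9 per trip.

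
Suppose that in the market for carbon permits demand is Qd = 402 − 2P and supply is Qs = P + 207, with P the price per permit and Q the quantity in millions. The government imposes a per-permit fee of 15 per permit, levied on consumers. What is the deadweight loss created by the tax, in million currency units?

Deadweight loss = 75 million.

Before the tax: set 402 − 2P = P + 207 → P* = 65, Q* = 272.
With the tax collected from consumers, demand (in seller-price terms) shifts: Qd = 402 − 2(P + 15).
New equilibrium: consumers pay 70, suppliers receive 55, Q = 262. (Wedge: Pb − Ps = 15.)
Quantity falls by |ΔQ| = |272 − 262| = 10.
DWL = ½ · t · |ΔQ| = ½ · 15 · 10 = 75.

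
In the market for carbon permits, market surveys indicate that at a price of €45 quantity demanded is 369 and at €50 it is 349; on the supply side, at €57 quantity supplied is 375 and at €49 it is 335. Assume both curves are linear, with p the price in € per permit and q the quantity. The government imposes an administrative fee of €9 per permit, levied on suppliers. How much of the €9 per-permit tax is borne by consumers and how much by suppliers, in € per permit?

Demand slope: (349 − 369)/(50 − 45) = -4, so qd = 549 − 4p.
Supply slope: (335 − 375)/(49 − 57) = 5, so qs = 5p + 90.
Without the tax, 549 − 4p = 5p + 90 gives 9p = 459, so p* = €51 and q* = 345.
With the tax collected from suppliers, supply shifts: qs = 5(p − 9) + 90.
Solving gives q = 325 with consumers paying €56 and suppliers receiving €47 (the €9 wedge).
Burden on consumers: €5; on suppliers: €4. (They sum to €9.)

Consumers bear €5 per permit; suppliers bear €4 per permit.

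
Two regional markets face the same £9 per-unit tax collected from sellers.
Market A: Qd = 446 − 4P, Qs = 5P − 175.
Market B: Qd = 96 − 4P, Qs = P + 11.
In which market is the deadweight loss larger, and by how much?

Market A, by £57.6.

Market A: pre-tax P* = £69, Q* = 170; post-tax Q = 150; deadweight loss = £90.
Market B: pre-tax P* = £17, Q* = 28; post-tax Q = 20.8; deadweight loss = £32.4.
Difference: £90 vs £32.4 → market A is larger by £57.6.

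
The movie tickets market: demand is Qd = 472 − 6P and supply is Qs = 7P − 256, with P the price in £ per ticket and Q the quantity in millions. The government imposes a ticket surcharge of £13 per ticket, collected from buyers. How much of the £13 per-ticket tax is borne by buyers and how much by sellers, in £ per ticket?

Buyers bear £7 per ticket; sellers bear £6 per ticket.

Before the tax: set 472 − 6P = 7P − 256 → P* = £56, Q* = 136.
With the tax collected from buyers, demand (in seller-price terms) shifts: Qd = 472 − 6(P + 13).
Solving gives Q = 94 with buyers paying £63 and sellers receiving £50 (the £13 wedge).
Burden on buyers: £7; on sellers: £6. (They sum to £13.)
The less price-elastic side of the market bears the larger share of a per-unit tax.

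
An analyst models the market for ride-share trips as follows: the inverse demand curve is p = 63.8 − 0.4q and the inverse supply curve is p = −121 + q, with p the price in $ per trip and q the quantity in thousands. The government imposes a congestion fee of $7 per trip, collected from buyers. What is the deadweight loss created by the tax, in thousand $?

Deadweight loss = $17.5 thousand.

Inverting to q(p) form: qd = 159.5 − 2.5p; qs = p + 121.
Without the tax, 159.5 − 2.5p = p + 121 gives 3.5p = 38.5, so p* = $11 and q* = 132.
With the tax collected from buyers, demand (in seller-price terms) shifts: qd = 159.5 − 2.5(p + 7).
Solving gives q = 127 with buyers paying $13 and suppliers receiving $6 (the $7 wedge).
Quantity falls by |ΔQ| = |132 − 127| = 5.
DWL = ½ · t · |ΔQ| = ½ · 7 · 5 = $17.5.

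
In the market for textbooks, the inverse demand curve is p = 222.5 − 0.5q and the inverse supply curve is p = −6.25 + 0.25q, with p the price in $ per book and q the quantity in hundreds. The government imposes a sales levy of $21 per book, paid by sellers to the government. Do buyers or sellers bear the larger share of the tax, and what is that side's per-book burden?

Buyers bear the larger share: $14 per book.

Rewrite in direct form: qd = 445 − 2p and qs = 4p + 25.
Before the tax: set 445 − 2p = 4p + 25 → p* = $70, q* = 305.
With the tax collected from sellers, supply shifts: qs = 4(p − 21) + 25.
Solving gives q = 277 with buyers paying $84 and sellers receiving $63 (the $21 wedge).
Per-book burden: buyers $14, sellers $7.
Buyers take the larger share because demand is less price-elastic here (demand slope 2 vs supply slope 4).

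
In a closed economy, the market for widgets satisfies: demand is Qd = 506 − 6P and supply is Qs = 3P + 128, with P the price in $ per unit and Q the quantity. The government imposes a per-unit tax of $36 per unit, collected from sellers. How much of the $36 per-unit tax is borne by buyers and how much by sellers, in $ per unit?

Without the tax, 506 − 6P = 3P + 128 gives 9P = 378, so P* = $42 and Q* = 254.
With the tax collected from sellers, supply shifts: Qs = 3(P − 36) + 128.
New equilibrium: buyers pay $54, sellers receive $18, Q = 182. (Wedge: Pb − Ps = 36.)
Burden on buyers: $12; on sellers: $24. (They sum to $36.)
The less price-elastic side of the market bears the larger share of a per-unit tax.

Buyers bear $12 per unit; sellers bear $24 per unit.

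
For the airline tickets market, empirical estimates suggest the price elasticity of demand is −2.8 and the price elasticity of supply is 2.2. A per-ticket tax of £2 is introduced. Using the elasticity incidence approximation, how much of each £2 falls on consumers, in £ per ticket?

Incidence ratio: consumers' share ≈ εs / (εs + |εd|) = 2.2 / (2.2 + 2.8) = 0.44.
So consumers bear ≈ 0.44 × £2 = £0.88; sellers bear £1.12.

Consumers bear ≈ £0.88 per ticket.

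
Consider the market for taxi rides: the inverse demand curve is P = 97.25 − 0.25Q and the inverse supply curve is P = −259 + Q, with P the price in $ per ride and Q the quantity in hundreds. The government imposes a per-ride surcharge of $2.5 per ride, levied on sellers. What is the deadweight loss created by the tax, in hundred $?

Rewrite in direct form: Qd = 389 − 4P and Qs = P + 259.
Before the tax: set 389 − 4P = P + 259 → P* = $26, Q* = 285.
With the tax collected from sellers, supply shifts: Qs = (P − 2.5) + 259.
Solving gives Q = 283 with consumers paying $26.5 and sellers receiving $24 (the $2.5 wedge).
Quantity falls by |ΔQ| = |285 − 283| = 2.
DWL = ½ · t · |ΔQ| = ½ · 2.5 · 2 = $2.5.

Deadweight loss = $2.5 hundred.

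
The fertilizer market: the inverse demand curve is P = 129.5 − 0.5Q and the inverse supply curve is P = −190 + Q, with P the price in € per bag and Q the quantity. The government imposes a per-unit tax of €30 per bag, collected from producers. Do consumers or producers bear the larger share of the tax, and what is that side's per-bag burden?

Rewrite in direct form: Qd = 259 − 2P and Qs = P + 190.
Before the tax: set 259 − 2P = P + 190 → P* = €23, Q* = 213.
With the tax collected from producers, supply shifts: Qs = (P − 30) + 190.
Solving gives Q = 193 with consumers paying €33 and producers receiving €3 (the €30 wedge).
Per-bag burden: consumers €10, producers €20.
Producers take the larger share because supply is less price-elastic here (demand slope 2 vs supply slope 1).

Producers bear the larger share: €20 per bag.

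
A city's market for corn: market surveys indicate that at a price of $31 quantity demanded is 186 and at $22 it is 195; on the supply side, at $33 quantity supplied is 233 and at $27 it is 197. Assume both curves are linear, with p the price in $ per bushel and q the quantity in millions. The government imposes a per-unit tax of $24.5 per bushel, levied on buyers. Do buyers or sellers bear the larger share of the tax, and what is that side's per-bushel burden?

Demand slope: (195 − 186)/(22 − 31) = -1, so qd = 217 − p.
Supply slope: (197 − 233)/(27 − 33) = 6, so qs = 6p + 35.
Before the tax: set 217 − p = 6p + 35 → p* = $26, q* = 191.
With the tax collected from buyers, demand (in seller-price terms) shifts: qd = 217 − (p + 24.5).
Solving gives q = 170 with buyers paying $47 and sellers receiving $22.5 (the $24.5 wedge).
Per-bushel burden: buyers $21, sellers $3.5.
Buyers take the larger share because demand is less price-elastic here (demand slope 1 vs supply slope 6).
The less price-elastic side of the market bears the larger share of a per-unit tax.

Buyers bear the larger share: $21 per bushel.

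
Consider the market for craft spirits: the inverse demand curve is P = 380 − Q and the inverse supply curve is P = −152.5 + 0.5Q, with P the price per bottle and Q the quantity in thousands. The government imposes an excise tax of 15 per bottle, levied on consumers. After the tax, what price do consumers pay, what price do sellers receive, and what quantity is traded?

Consumers pay 35; sellers receive 20; quantity = 345.

Inverting to Q(P) form: Qd = 380 − P; Qs = 2P + 305.
Without the tax, 380 − P = 2P + 305 gives 3P = 75, so P* = 25 and Q* = 355.
With the tax collected from consumers, demand (in seller-price terms) shifts: Qd = 380 − (P + 15).
New equilibrium: consumers pay 35, sellers receive 20, Q = 345. (Wedge: Pb − Ps = 15.)
The less price-elastic side of the market bears the larger share of a per-unit tax.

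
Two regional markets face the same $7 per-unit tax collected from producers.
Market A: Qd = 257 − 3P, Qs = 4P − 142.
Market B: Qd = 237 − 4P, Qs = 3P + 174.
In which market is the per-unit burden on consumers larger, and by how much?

Market A: pre-tax P* = $57, Q* = 86; post-tax Q = 74; per-unit burden on consumers = $4.
Market B: pre-tax P* = $9, Q* = 201; post-tax Q = 189; per-unit burden on consumers = $3.
Difference: $4 vs $3 → market A is larger by $1.

Market A, by $1.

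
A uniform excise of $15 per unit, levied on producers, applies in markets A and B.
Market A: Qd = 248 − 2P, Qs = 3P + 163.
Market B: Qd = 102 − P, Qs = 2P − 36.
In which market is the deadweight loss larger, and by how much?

Market A, by $60.

Market A: pre-tax P* = $17, Q* = 214; post-tax Q = 196; deadweight loss = $135.
Market B: pre-tax P* = $46, Q* = 56; post-tax Q = 46; deadweight loss = $75.
Difference: $135 vs $75 → market A is larger by $60.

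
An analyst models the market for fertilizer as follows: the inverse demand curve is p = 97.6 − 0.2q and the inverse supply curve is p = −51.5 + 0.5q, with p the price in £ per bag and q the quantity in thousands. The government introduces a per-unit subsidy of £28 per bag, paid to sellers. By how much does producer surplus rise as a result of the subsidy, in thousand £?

Producer surplus rises by £4660 thousand.

Rewrite in direct form: qd = 488 − 5p and qs = 2p + 103.
Without the subsidy, 488 − 5p = 2p + 103 gives 7p = 385, so p* = £55 and q* = 213.
With a per-unit subsidy paid to sellers, each receives p + 28 per unit sold, so supply becomes qs = 2(p + 28) + 103.
New equilibrium: consumers pay £47, sellers receive £75, q = 253. (Wedge: pb − ps = −28.)
ΔPS is the trapezoid between Q = 253 and Q = 213 of height £20: ½ · (213 + 253) · 20 = £4660.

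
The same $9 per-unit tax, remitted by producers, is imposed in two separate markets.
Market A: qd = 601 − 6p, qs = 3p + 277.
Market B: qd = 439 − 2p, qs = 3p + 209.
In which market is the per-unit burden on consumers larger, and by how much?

Market B, by $2.4.

Market A: pre-tax p* = $36, q* = 385; post-tax q = 367; per-unit burden on consumers = $3.
Market B: pre-tax p* = $46, q* = 347; post-tax q = 336.2; per-unit burden on consumers = $5.4.
Difference: $3 vs $5.4 → market B is larger by $2.4.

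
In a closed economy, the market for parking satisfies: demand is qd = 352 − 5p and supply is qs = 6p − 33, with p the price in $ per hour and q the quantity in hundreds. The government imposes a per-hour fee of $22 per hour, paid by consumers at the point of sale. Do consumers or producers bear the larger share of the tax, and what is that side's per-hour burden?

Consumers bear the larger share: $12 per hour.

Without the tax, 352 − 5p = 6p − 33 gives 11p = 385, so p* = $35 and q* = 177.
With the tax collected from consumers, demand (in seller-price terms) shifts: qd = 352 − 5(p + 22).
New equilibrium: consumers pay $47, producers receive $25, q = 117. (Wedge: pb − ps = 22.)
Per-hour burden: consumers $12, producers $10.
Consumers take the larger share because demand is less price-elastic here (demand slope 5 vs supply slope 6).
The less price-elastic side of the market bears the larger share of a per-unit tax.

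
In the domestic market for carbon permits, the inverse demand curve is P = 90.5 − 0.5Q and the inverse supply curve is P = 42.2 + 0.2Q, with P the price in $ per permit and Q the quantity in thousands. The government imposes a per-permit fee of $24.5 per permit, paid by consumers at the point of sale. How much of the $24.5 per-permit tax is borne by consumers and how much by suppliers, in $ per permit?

Consumers bear $17.5 per permit; suppliers bear $7 per permit.

Rewrite in direct form: Qd = 181 − 2P and Qs = 5P − 211.
Before the tax: set 181 − 2P = 5P − 211 → P* = $56, Q* = 69.
With the tax collected from consumers, demand (in seller-price terms) shifts: Qd = 181 − 2(P + 24.5).
New equilibrium: consumers pay $73.5, suppliers receive $49, Q = 34. (Wedge: Pb − Ps = 24.5.)
Burden on consumers: $17.5; on suppliers: $7. (They sum to $24.5.)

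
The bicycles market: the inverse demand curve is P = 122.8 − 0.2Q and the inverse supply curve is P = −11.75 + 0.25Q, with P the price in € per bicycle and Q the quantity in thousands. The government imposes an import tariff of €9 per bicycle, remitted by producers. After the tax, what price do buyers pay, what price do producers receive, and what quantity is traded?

Buyers pay €67; producers receive €58; quantity = 279.

Inverting to Q(P) form: Qd = 614 − 5P; Qs = 4P + 47.
Before the tax: set 614 − 5P = 4P + 47 → P* = €63, Q* = 299.
With the tax collected from producers, supply shifts: Qs = 4(P − 9) + 47.
Solving gives Q = 279 with buyers paying €67 and producers receiving €58 (the €9 wedge).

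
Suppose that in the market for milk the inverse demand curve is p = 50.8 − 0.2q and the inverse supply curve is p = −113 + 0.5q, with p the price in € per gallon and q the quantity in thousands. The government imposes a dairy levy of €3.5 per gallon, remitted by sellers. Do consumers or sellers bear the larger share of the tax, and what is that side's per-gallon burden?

Rewrite in direct form: qd = 254 − 5p and qs = 2p + 226.
Without the tax, 254 − 5p = 2p + 226 gives 7p = 28, so p* = €4 and q* = 234.
With the tax collected from sellers, supply shifts: qs = 2(p − 3.5) + 226.
Solving gives q = 229 with consumers paying €5 and sellers receiving €1.5 (the €3.5 wedge).
Per-gallon burden: consumers €1, sellers €2.5.
Sellers take the larger share because supply is less price-elastic here (demand slope 5 vs supply slope 2).

Sellers bear the larger share: €2.5 per gallon.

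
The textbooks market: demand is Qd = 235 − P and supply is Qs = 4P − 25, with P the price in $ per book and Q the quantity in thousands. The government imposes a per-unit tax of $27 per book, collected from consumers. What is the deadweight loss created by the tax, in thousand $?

Deadweight loss = $291.6 thousand.

Without the tax, 235 − P = 4P − 25 gives 5P = 260, so P* = $52 and Q* = 183.
With the tax collected from consumers, demand (in seller-price terms) shifts: Qd = 235 − (P + 27).
Solving gives Q = 161.4 with consumers paying $73.6 and suppliers receiving $46.6 (the $27 wedge).
Quantity falls by |ΔQ| = |183 − 161.4| = 21.6.
DWL = ½ · t · |ΔQ| = ½ · 27 · 21.6 = $291.6.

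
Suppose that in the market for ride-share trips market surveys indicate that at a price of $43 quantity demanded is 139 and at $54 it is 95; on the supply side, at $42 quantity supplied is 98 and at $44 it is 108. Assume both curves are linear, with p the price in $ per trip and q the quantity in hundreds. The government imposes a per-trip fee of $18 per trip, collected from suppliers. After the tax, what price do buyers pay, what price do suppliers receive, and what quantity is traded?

Demand slope: (95 − 139)/(54 − 43) = -4, so qd = 311 − 4p.
Supply slope: (108 − 98)/(44 − 42) = 5, so qs = 5p − 112.
Before the tax: set 311 − 4p = 5p − 112 → p* = $47, q* = 123.
With the tax collected from suppliers, supply shifts: qs = 5(p − 18) − 112.
New equilibrium: buyers pay $57, suppliers receive $39, q = 83. (Wedge: pb − ps = 18.)
The less price-elastic side of the market bears the larger share of a per-unit tax.

Buyers pay $57; suppliers receive $39; quantity = 83.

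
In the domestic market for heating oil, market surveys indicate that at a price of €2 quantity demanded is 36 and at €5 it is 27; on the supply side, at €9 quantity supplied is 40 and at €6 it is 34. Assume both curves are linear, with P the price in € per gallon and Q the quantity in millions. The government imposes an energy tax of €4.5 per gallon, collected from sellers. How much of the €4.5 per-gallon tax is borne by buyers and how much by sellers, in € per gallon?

Demand slope: (27 − 36)/(5 − 2) = -3, so Qd = 42 − 3P.
Supply slope: (34 − 40)/(6 − 9) = 2, so Qs = 2P + 22.
Before the tax: set 42 − 3P = 2P + 22 → P* = €4, Q* = 30.
With the tax collected from sellers, supply shifts: Qs = 2(P − 4.5) + 22.
Solving gives Q = 24.6 with buyers paying €5.8 and sellers receiving €1.3 (the €4.5 wedge).
Burden on buyers: €1.8; on sellers: €2.7. (They sum to €4.5.)

Buyers bear €1.8 per gallon; sellers bear €2.7 per gallon.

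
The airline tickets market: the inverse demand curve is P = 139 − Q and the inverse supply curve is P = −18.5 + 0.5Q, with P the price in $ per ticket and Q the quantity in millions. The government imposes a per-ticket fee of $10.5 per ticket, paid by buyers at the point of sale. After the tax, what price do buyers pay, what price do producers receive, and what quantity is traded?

Inverting to Q(P) form: Qd = 139 − P; Qs = 2P + 37.
Without the tax, 139 − P = 2P + 37 gives 3P = 102, so P* = $34 and Q* = 105.
With the tax collected from buyers, demand (in seller-price terms) shifts: Qd = 139 − (P + 10.5).
Solving gives Q = 98 with buyers paying $41 and producers receiving $30.5 (the $10.5 wedge).
The less price-elastic side of the market bears the larger share of a per-unit tax.

Buyers pay $41; producers receive $30.5; quantity = 98.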